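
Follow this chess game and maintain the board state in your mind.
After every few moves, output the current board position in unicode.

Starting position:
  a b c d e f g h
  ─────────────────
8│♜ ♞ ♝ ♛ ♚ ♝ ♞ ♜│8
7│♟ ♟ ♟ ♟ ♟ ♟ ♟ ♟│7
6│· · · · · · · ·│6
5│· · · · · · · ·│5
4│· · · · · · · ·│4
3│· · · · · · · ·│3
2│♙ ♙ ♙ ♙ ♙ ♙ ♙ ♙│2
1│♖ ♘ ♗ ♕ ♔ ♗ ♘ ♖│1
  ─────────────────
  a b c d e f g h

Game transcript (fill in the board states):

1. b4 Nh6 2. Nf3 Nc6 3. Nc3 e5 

  a b c d e f g h
  ─────────────────
8│♜ · ♝ ♛ ♚ ♝ · ♜│8
7│♟ ♟ ♟ ♟ · ♟ ♟ ♟│7
6│· · ♞ · · · · ♞│6
5│· · · · ♟ · · ·│5
4│· ♙ · · · · · ·│4
3│· · ♘ · · ♘ · ·│3
2│♙ · ♙ ♙ ♙ ♙ ♙ ♙│2
1│♖ · ♗ ♕ ♔ ♗ · ♖│1
  ─────────────────
  a b c d e f g h

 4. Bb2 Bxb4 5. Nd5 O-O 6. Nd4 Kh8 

  a b c d e f g h
  ─────────────────
8│♜ · ♝ ♛ · ♜ · ♚│8
7│♟ ♟ ♟ ♟ · ♟ ♟ ♟│7
6│· · ♞ · · · · ♞│6
5│· · · ♘ ♟ · · ·│5
4│· ♝ · ♘ · · · ·│4
3│· · · · · · · ·│3
2│♙ ♗ ♙ ♙ ♙ ♙ ♙ ♙│2
1│♖ · · ♕ ♔ ♗ · ♖│1
  ─────────────────
  a b c d e f g h

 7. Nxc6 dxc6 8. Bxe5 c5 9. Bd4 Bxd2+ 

  a b c d e f g h
  ─────────────────
8│♜ · ♝ ♛ · ♜ · ♚│8
7│♟ ♟ ♟ · · ♟ ♟ ♟│7
6│· · · · · · · ♞│6
5│· · ♟ ♘ · · · ·│5
4│· · · ♗ · · · ·│4
3│· · · · · · · ·│3
2│♙ · ♙ ♝ ♙ ♙ ♙ ♙│2
1│♖ · · ♕ ♔ ♗ · ♖│1
  ─────────────────
  a b c d e f g h

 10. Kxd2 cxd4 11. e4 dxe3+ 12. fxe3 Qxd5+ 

  a b c d e f g h
  ─────────────────
8│♜ · ♝ · · ♜ · ♚│8
7│♟ ♟ ♟ · · ♟ ♟ ♟│7
6│· · · · · · · ♞│6
5│· · · ♛ · · · ·│5
4│· · · · · · · ·│4
3│· · · · ♙ · · ·│3
2│♙ · ♙ ♔ · · ♙ ♙│2
1│♖ · · ♕ · ♗ · ♖│1
  ─────────────────
  a b c d e f g h

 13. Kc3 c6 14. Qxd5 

  a b c d e f g h
  ─────────────────
8│♜ · ♝ · · ♜ · ♚│8
7│♟ ♟ · · · ♟ ♟ ♟│7
6│· · ♟ · · · · ♞│6
5│· · · ♕ · · · ·│5
4│· · · · · · · ·│4
3│· · ♔ · ♙ · · ·│3
2│♙ · ♙ · · · ♙ ♙│2
1│♖ · · · · ♗ · ♖│1
  ─────────────────
  a b c d e f g h


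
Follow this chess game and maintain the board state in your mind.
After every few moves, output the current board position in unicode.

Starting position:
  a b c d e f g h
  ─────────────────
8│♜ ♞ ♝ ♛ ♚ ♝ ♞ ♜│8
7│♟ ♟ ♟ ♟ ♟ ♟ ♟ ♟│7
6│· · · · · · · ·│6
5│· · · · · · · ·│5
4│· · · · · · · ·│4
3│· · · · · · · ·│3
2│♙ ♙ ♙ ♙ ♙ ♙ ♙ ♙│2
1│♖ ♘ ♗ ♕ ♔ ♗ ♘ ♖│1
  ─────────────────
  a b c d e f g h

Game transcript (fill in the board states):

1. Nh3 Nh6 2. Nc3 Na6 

  a b c d e f g h
  ─────────────────
8│♜ · ♝ ♛ ♚ ♝ · ♜│8
7│♟ ♟ ♟ ♟ ♟ ♟ ♟ ♟│7
6│♞ · · · · · · ♞│6
5│· · · · · · · ·│5
4│· · · · · · · ·│4
3│· · ♘ · · · · ♘│3
2│♙ ♙ ♙ ♙ ♙ ♙ ♙ ♙│2
1│♖ · ♗ ♕ ♔ ♗ · ♖│1
  ─────────────────
  a b c d e f g h

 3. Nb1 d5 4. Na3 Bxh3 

  a b c d e f g h
  ─────────────────
8│♜ · · ♛ ♚ ♝ · ♜│8
7│♟ ♟ ♟ · ♟ ♟ ♟ ♟│7
6│♞ · · · · · · ♞│6
5│· · · ♟ · · · ·│5
4│· · · · · · · ·│4
3│♘ · · · · · · ♝│3
2│♙ ♙ ♙ ♙ ♙ ♙ ♙ ♙│2
1│♖ · ♗ ♕ ♔ ♗ · ♖│1
  ─────────────────
  a b c d e f g h

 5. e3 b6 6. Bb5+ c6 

  a b c d e f g h
  ─────────────────
8│♜ · · ♛ ♚ ♝ · ♜│8
7│♟ · · · ♟ ♟ ♟ ♟│7
6│♞ ♟ ♟ · · · · ♞│6
5│· ♗ · ♟ · · · ·│5
4│· · · · · · · ·│4
3│♘ · · · ♙ · · ♝│3
2│♙ ♙ ♙ ♙ · ♙ ♙ ♙│2
1│♖ · ♗ ♕ ♔ · · ♖│1
  ─────────────────
  a b c d e f g h

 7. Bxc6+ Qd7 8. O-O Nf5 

  a b c d e f g h
  ─────────────────
8│♜ · · · ♚ ♝ · ♜│8
7│♟ · · ♛ ♟ ♟ ♟ ♟│7
6│♞ ♟ ♗ · · · · ·│6
5│· · · ♟ · ♞ · ·│5
4│· · · · · · · ·│4
3│♘ · · · ♙ · · ♝│3
2│♙ ♙ ♙ ♙ · ♙ ♙ ♙│2
1│♖ · ♗ ♕ · ♖ ♔ ·│1
  ─────────────────
  a b c d e f g h

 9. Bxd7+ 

  a b c d e f g h
  ─────────────────
8│♜ · · · ♚ ♝ · ♜│8
7│♟ · · ♗ ♟ ♟ ♟ ♟│7
6│♞ ♟ · · · · · ·│6
5│· · · ♟ · ♞ · ·│5
4│· · · · · · · ·│4
3│♘ · · · ♙ · · ♝│3
2│♙ ♙ ♙ ♙ · ♙ ♙ ♙│2
1│♖ · ♗ ♕ · ♖ ♔ ·│1
  ─────────────────
  a b c d e f g h


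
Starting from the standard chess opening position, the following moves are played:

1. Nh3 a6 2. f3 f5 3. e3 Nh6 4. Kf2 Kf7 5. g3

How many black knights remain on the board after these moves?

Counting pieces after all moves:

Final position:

  a b c d e f g h
  ─────────────────
8│♜ ♞ ♝ ♛ · ♝ · ♜│8
7│· ♟ ♟ ♟ ♟ ♚ ♟ ♟│7
6│♟ · · · · · · ♞│6
5│· · · · · ♟ · ·│5
4│· · · · · · · ·│4
3│· · · · ♙ ♙ ♙ ♘│3
2│♙ ♙ ♙ ♙ · ♔ · ♙│2
1│♖ ♘ ♗ ♕ · ♗ · ♖│1
  ─────────────────
  a b c d e f g h


2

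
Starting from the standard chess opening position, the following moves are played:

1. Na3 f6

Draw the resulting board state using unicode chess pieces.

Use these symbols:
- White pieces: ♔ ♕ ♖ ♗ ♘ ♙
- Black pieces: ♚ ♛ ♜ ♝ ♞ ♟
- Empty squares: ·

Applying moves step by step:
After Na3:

♜ ♞ ♝ ♛ ♚ ♝ ♞ ♜
♟ ♟ ♟ ♟ ♟ ♟ ♟ ♟
· · · · · · · ·
· · · · · · · ·
· · · · · · · ·
♘ · · · · · · ·
♙ ♙ ♙ ♙ ♙ ♙ ♙ ♙
♖ · ♗ ♕ ♔ ♗ ♘ ♖


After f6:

♜ ♞ ♝ ♛ ♚ ♝ ♞ ♜
♟ ♟ ♟ ♟ ♟ · ♟ ♟
· · · · · ♟ · ·
· · · · · · · ·
· · · · · · · ·
♘ · · · · · · ·
♙ ♙ ♙ ♙ ♙ ♙ ♙ ♙
♖ · ♗ ♕ ♔ ♗ ♘ ♖



  a b c d e f g h
  ─────────────────
8│♜ ♞ ♝ ♛ ♚ ♝ ♞ ♜│8
7│♟ ♟ ♟ ♟ ♟ · ♟ ♟│7
6│· · · · · ♟ · ·│6
5│· · · · · · · ·│5
4│· · · · · · · ·│4
3│♘ · · · · · · ·│3
2│♙ ♙ ♙ ♙ ♙ ♙ ♙ ♙│2
1│♖ · ♗ ♕ ♔ ♗ ♘ ♖│1
  ─────────────────
  a b c d e f g h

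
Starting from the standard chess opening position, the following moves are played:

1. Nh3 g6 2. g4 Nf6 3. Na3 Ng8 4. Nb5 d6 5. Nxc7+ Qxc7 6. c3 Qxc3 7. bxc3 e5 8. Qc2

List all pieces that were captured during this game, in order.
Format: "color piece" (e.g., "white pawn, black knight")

Tracking captures:
  Nxc7+: captured black pawn
  Qxc7: captured white knight
  Qxc3: captured white pawn
  bxc3: captured black queen

black pawn, white knight, white pawn, black queen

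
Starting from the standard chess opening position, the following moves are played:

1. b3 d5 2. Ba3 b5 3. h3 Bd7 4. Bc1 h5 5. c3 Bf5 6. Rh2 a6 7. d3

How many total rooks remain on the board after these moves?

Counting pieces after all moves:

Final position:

  a b c d e f g h
  ─────────────────
8│♜ ♞ · ♛ ♚ ♝ ♞ ♜│8
7│· · ♟ · ♟ ♟ ♟ ·│7
6│♟ · · · · · · ·│6
5│· ♟ · ♟ · ♝ · ♟│5
4│· · · · · · · ·│4
3│· ♙ ♙ ♙ · · · ♙│3
2│♙ · · · ♙ ♙ ♙ ♖│2
1│♖ ♘ ♗ ♕ ♔ ♗ ♘ ·│1
  ─────────────────
  a b c d e f g h


4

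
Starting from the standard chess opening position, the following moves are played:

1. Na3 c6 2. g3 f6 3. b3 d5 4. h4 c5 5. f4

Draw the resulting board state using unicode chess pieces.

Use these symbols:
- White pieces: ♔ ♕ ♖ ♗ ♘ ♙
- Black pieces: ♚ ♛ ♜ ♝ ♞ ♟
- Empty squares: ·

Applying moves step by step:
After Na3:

♜ ♞ ♝ ♛ ♚ ♝ ♞ ♜
♟ ♟ ♟ ♟ ♟ ♟ ♟ ♟
· · · · · · · ·
· · · · · · · ·
· · · · · · · ·
♘ · · · · · · ·
♙ ♙ ♙ ♙ ♙ ♙ ♙ ♙
♖ · ♗ ♕ ♔ ♗ ♘ ♖


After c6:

♜ ♞ ♝ ♛ ♚ ♝ ♞ ♜
♟ ♟ · ♟ ♟ ♟ ♟ ♟
· · ♟ · · · · ·
· · · · · · · ·
· · · · · · · ·
♘ · · · · · · ·
♙ ♙ ♙ ♙ ♙ ♙ ♙ ♙
♖ · ♗ ♕ ♔ ♗ ♘ ♖


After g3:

♜ ♞ ♝ ♛ ♚ ♝ ♞ ♜
♟ ♟ · ♟ ♟ ♟ ♟ ♟
· · ♟ · · · · ·
· · · · · · · ·
· · · · · · · ·
♘ · · · · · ♙ ·
♙ ♙ ♙ ♙ ♙ ♙ · ♙
♖ · ♗ ♕ ♔ ♗ ♘ ♖


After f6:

♜ ♞ ♝ ♛ ♚ ♝ ♞ ♜
♟ ♟ · ♟ ♟ · ♟ ♟
· · ♟ · · ♟ · ·
· · · · · · · ·
· · · · · · · ·
♘ · · · · · ♙ ·
♙ ♙ ♙ ♙ ♙ ♙ · ♙
♖ · ♗ ♕ ♔ ♗ ♘ ♖


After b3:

♜ ♞ ♝ ♛ ♚ ♝ ♞ ♜
♟ ♟ · ♟ ♟ · ♟ ♟
· · ♟ · · ♟ · ·
· · · · · · · ·
· · · · · · · ·
♘ ♙ · · · · ♙ ·
♙ · ♙ ♙ ♙ ♙ · ♙
♖ · ♗ ♕ ♔ ♗ ♘ ♖


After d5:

♜ ♞ ♝ ♛ ♚ ♝ ♞ ♜
♟ ♟ · · ♟ · ♟ ♟
· · ♟ · · ♟ · ·
· · · ♟ · · · ·
· · · · · · · ·
♘ ♙ · · · · ♙ ·
♙ · ♙ ♙ ♙ ♙ · ♙
♖ · ♗ ♕ ♔ ♗ ♘ ♖


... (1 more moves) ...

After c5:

♜ ♞ ♝ ♛ ♚ ♝ ♞ ♜
♟ ♟ · · ♟ · ♟ ♟
· · · · · ♟ · ·
· · ♟ ♟ · · · ·
· · · · · · · ♙
♘ ♙ · · · · ♙ ·
♙ · ♙ ♙ ♙ ♙ · ·
♖ · ♗ ♕ ♔ ♗ ♘ ♖


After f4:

♜ ♞ ♝ ♛ ♚ ♝ ♞ ♜
♟ ♟ · · ♟ · ♟ ♟
· · · · · ♟ · ·
· · ♟ ♟ · · · ·
· · · · · ♙ · ♙
♘ ♙ · · · · ♙ ·
♙ · ♙ ♙ ♙ · · ·
♖ · ♗ ♕ ♔ ♗ ♘ ♖



  a b c d e f g h
  ─────────────────
8│♜ ♞ ♝ ♛ ♚ ♝ ♞ ♜│8
7│♟ ♟ · · ♟ · ♟ ♟│7
6│· · · · · ♟ · ·│6
5│· · ♟ ♟ · · · ·│5
4│· · · · · ♙ · ♙│4
3│♘ ♙ · · · · ♙ ·│3
2│♙ · ♙ ♙ ♙ · · ·│2
1│♖ · ♗ ♕ ♔ ♗ ♘ ♖│1
  ─────────────────
  a b c d e f g h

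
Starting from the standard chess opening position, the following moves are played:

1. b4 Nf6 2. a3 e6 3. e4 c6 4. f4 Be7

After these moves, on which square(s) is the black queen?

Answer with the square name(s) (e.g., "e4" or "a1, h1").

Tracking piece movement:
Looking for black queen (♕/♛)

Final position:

  a b c d e f g h
  ─────────────────
8│♜ ♞ ♝ ♛ ♚ · · ♜│8
7│♟ ♟ · ♟ ♝ ♟ ♟ ♟│7
6│· · ♟ · ♟ ♞ · ·│6
5│· · · · · · · ·│5
4│· ♙ · · ♙ ♙ · ·│4
3│♙ · · · · · · ·│3
2│· · ♙ ♙ · · ♙ ♙│2
1│♖ ♘ ♗ ♕ ♔ ♗ ♘ ♖│1
  ─────────────────
  a b c d e f g h


d8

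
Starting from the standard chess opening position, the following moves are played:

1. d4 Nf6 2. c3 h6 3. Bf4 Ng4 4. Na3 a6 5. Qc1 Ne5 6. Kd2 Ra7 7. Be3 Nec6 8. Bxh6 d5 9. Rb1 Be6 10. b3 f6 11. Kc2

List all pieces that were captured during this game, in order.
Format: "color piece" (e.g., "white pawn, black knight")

Tracking captures:
  Bxh6: captured black pawn

black pawn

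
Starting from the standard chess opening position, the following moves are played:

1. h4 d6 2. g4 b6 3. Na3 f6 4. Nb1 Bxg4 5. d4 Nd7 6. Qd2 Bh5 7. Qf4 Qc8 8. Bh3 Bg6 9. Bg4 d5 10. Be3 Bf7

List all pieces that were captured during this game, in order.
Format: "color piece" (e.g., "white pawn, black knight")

Tracking captures:
  Bxg4: captured white pawn

white pawn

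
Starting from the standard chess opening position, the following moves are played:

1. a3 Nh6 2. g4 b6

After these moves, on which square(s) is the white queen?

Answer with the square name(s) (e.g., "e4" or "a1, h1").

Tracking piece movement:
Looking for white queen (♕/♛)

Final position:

  a b c d e f g h
  ─────────────────
8│♜ ♞ ♝ ♛ ♚ ♝ · ♜│8
7│♟ · ♟ ♟ ♟ ♟ ♟ ♟│7
6│· ♟ · · · · · ♞│6
5│· · · · · · · ·│5
4│· · · · · · ♙ ·│4
3│♙ · · · · · · ·│3
2│· ♙ ♙ ♙ ♙ ♙ · ♙│2
1│♖ ♘ ♗ ♕ ♔ ♗ ♘ ♖│1
  ─────────────────
  a b c d e f g h


d1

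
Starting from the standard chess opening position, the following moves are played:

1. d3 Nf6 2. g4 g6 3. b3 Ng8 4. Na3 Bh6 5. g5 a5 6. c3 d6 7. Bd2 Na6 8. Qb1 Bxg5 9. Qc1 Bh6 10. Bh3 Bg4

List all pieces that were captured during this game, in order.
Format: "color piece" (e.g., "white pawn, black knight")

Tracking captures:
  Bxg5: captured white pawn

white pawn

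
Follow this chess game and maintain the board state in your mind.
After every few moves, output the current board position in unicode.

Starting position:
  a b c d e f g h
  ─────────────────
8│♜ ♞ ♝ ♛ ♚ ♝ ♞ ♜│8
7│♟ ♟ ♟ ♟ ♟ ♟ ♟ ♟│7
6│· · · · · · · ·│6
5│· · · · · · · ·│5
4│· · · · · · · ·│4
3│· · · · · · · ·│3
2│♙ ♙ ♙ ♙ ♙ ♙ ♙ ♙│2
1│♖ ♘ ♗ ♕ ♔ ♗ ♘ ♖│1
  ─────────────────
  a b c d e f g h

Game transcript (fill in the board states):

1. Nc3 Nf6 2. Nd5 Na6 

  a b c d e f g h
  ─────────────────
8│♜ · ♝ ♛ ♚ ♝ · ♜│8
7│♟ ♟ ♟ ♟ ♟ ♟ ♟ ♟│7
6│♞ · · · · ♞ · ·│6
5│· · · ♘ · · · ·│5
4│· · · · · · · ·│4
3│· · · · · · · ·│3
2│♙ ♙ ♙ ♙ ♙ ♙ ♙ ♙│2
1│♖ · ♗ ♕ ♔ ♗ ♘ ♖│1
  ─────────────────
  a b c d e f g h

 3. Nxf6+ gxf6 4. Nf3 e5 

  a b c d e f g h
  ─────────────────
8│♜ · ♝ ♛ ♚ ♝ · ♜│8
7│♟ ♟ ♟ ♟ · ♟ · ♟│7
6│♞ · · · · ♟ · ·│6
5│· · · · ♟ · · ·│5
4│· · · · · · · ·│4
3│· · · · · ♘ · ·│3
2│♙ ♙ ♙ ♙ ♙ ♙ ♙ ♙│2
1│♖ · ♗ ♕ ♔ ♗ · ♖│1
  ─────────────────
  a b c d e f g h

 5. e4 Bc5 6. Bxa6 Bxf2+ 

  a b c d e f g h
  ─────────────────
8│♜ · ♝ ♛ ♚ · · ♜│8
7│♟ ♟ ♟ ♟ · ♟ · ♟│7
6│♗ · · · · ♟ · ·│6
5│· · · · ♟ · · ·│5
4│· · · · ♙ · · ·│4
3│· · · · · ♘ · ·│3
2│♙ ♙ ♙ ♙ · ♝ ♙ ♙│2
1│♖ · ♗ ♕ ♔ · · ♖│1
  ─────────────────
  a b c d e f g h

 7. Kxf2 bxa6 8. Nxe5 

  a b c d e f g h
  ─────────────────
8│♜ · ♝ ♛ ♚ · · ♜│8
7│♟ · ♟ ♟ · ♟ · ♟│7
6│♟ · · · · ♟ · ·│6
5│· · · · ♘ · · ·│5
4│· · · · ♙ · · ·│4
3│· · · · · · · ·│3
2│♙ ♙ ♙ ♙ · ♔ ♙ ♙│2
1│♖ · ♗ ♕ · · · ♖│1
  ─────────────────
  a b c d e f g h


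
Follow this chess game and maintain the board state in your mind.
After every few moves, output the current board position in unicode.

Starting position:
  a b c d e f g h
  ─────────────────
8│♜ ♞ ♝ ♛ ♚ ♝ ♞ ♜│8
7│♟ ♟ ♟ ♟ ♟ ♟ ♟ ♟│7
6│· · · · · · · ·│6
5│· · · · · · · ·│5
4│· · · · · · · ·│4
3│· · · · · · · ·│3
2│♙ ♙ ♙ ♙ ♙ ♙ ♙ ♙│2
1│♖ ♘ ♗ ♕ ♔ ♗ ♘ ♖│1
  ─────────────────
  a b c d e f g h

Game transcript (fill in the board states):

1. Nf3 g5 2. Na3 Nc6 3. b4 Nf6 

  a b c d e f g h
  ─────────────────
8│♜ · ♝ ♛ ♚ ♝ · ♜│8
7│♟ ♟ ♟ ♟ ♟ ♟ · ♟│7
6│· · ♞ · · ♞ · ·│6
5│· · · · · · ♟ ·│5
4│· ♙ · · · · · ·│4
3│♘ · · · · ♘ · ·│3
2│♙ · ♙ ♙ ♙ ♙ ♙ ♙│2
1│♖ · ♗ ♕ ♔ ♗ · ♖│1
  ─────────────────
  a b c d e f g h

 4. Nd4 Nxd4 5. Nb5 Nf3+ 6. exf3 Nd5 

  a b c d e f g h
  ─────────────────
8│♜ · ♝ ♛ ♚ ♝ · ♜│8
7│♟ ♟ ♟ ♟ ♟ ♟ · ♟│7
6│· · · · · · · ·│6
5│· ♘ · ♞ · · ♟ ·│5
4│· ♙ · · · · · ·│4
3│· · · · · ♙ · ·│3
2│♙ · ♙ ♙ · ♙ ♙ ♙│2
1│♖ · ♗ ♕ ♔ ♗ · ♖│1
  ─────────────────
  a b c d e f g h

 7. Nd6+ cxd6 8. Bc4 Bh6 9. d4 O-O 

  a b c d e f g h
  ─────────────────
8│♜ · ♝ ♛ · ♜ ♚ ·│8
7│♟ ♟ · ♟ ♟ ♟ · ♟│7
6│· · · ♟ · · · ♝│6
5│· · · ♞ · · ♟ ·│5
4│· ♙ ♗ ♙ · · · ·│4
3│· · · · · ♙ · ·│3
2│♙ · ♙ · · ♙ ♙ ♙│2
1│♖ · ♗ ♕ ♔ · · ♖│1
  ─────────────────
  a b c d e f g h

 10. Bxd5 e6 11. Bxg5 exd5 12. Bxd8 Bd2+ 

  a b c d e f g h
  ─────────────────
8│♜ · ♝ ♗ · ♜ ♚ ·│8
7│♟ ♟ · ♟ · ♟ · ♟│7
6│· · · ♟ · · · ·│6
5│· · · ♟ · · · ·│5
4│· ♙ · ♙ · · · ·│4
3│· · · · · ♙ · ·│3
2│♙ · ♙ ♝ · ♙ ♙ ♙│2
1│♖ · · ♕ ♔ · · ♖│1
  ─────────────────
  a b c d e f g h

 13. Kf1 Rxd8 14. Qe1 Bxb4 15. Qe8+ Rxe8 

  a b c d e f g h
  ─────────────────
8│♜ · ♝ · ♜ · ♚ ·│8
7│♟ ♟ · ♟ · ♟ · ♟│7
6│· · · ♟ · · · ·│6
5│· · · ♟ · · · ·│5
4│· ♝ · ♙ · · · ·│4
3│· · · · · ♙ · ·│3
2│♙ · ♙ · · ♙ ♙ ♙│2
1│♖ · · · · ♔ · ♖│1
  ─────────────────
  a b c d e f g h



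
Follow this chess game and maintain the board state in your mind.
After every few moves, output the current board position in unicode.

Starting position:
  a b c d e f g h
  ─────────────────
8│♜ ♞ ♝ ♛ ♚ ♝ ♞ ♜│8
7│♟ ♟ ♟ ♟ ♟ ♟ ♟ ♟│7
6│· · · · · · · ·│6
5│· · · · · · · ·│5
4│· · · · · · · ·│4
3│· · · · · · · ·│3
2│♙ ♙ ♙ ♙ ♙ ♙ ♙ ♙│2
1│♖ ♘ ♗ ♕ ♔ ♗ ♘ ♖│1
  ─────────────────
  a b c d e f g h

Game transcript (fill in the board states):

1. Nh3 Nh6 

  a b c d e f g h
  ─────────────────
8│♜ ♞ ♝ ♛ ♚ ♝ · ♜│8
7│♟ ♟ ♟ ♟ ♟ ♟ ♟ ♟│7
6│· · · · · · · ♞│6
5│· · · · · · · ·│5
4│· · · · · · · ·│4
3│· · · · · · · ♘│3
2│♙ ♙ ♙ ♙ ♙ ♙ ♙ ♙│2
1│♖ ♘ ♗ ♕ ♔ ♗ · ♖│1
  ─────────────────
  a b c d e f g h

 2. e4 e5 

  a b c d e f g h
  ─────────────────
8│♜ ♞ ♝ ♛ ♚ ♝ · ♜│8
7│♟ ♟ ♟ ♟ · ♟ ♟ ♟│7
6│· · · · · · · ♞│6
5│· · · · ♟ · · ·│5
4│· · · · ♙ · · ·│4
3│· · · · · · · ♘│3
2│♙ ♙ ♙ ♙ · ♙ ♙ ♙│2
1│♖ ♘ ♗ ♕ ♔ ♗ · ♖│1
  ─────────────────
  a b c d e f g h

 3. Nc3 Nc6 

  a b c d e f g h
  ─────────────────
8│♜ · ♝ ♛ ♚ ♝ · ♜│8
7│♟ ♟ ♟ ♟ · ♟ ♟ ♟│7
6│· · ♞ · · · · ♞│6
5│· · · · ♟ · · ·│5
4│· · · · ♙ · · ·│4
3│· · ♘ · · · · ♘│3
2│♙ ♙ ♙ ♙ · ♙ ♙ ♙│2
1│♖ · ♗ ♕ ♔ ♗ · ♖│1
  ─────────────────
  a b c d e f g h



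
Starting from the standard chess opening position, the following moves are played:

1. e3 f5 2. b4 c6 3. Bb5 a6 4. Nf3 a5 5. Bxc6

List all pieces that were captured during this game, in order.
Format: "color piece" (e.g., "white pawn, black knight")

Tracking captures:
  Bxc6: captured black pawn

black pawn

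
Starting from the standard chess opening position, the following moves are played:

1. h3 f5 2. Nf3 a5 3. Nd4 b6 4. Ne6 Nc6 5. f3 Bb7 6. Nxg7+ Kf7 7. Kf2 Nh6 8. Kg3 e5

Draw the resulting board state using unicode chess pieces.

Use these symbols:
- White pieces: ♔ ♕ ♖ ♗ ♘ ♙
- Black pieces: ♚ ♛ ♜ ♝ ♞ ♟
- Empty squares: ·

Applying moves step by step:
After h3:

♜ ♞ ♝ ♛ ♚ ♝ ♞ ♜
♟ ♟ ♟ ♟ ♟ ♟ ♟ ♟
· · · · · · · ·
· · · · · · · ·
· · · · · · · ·
· · · · · · · ♙
♙ ♙ ♙ ♙ ♙ ♙ ♙ ·
♖ ♘ ♗ ♕ ♔ ♗ ♘ ♖


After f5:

♜ ♞ ♝ ♛ ♚ ♝ ♞ ♜
♟ ♟ ♟ ♟ ♟ · ♟ ♟
· · · · · · · ·
· · · · · ♟ · ·
· · · · · · · ·
· · · · · · · ♙
♙ ♙ ♙ ♙ ♙ ♙ ♙ ·
♖ ♘ ♗ ♕ ♔ ♗ ♘ ♖


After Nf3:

♜ ♞ ♝ ♛ ♚ ♝ ♞ ♜
♟ ♟ ♟ ♟ ♟ · ♟ ♟
· · · · · · · ·
· · · · · ♟ · ·
· · · · · · · ·
· · · · · ♘ · ♙
♙ ♙ ♙ ♙ ♙ ♙ ♙ ·
♖ ♘ ♗ ♕ ♔ ♗ · ♖


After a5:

♜ ♞ ♝ ♛ ♚ ♝ ♞ ♜
· ♟ ♟ ♟ ♟ · ♟ ♟
· · · · · · · ·
♟ · · · · ♟ · ·
· · · · · · · ·
· · · · · ♘ · ♙
♙ ♙ ♙ ♙ ♙ ♙ ♙ ·
♖ ♘ ♗ ♕ ♔ ♗ · ♖


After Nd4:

♜ ♞ ♝ ♛ ♚ ♝ ♞ ♜
· ♟ ♟ ♟ ♟ · ♟ ♟
· · · · · · · ·
♟ · · · · ♟ · ·
· · · ♘ · · · ·
· · · · · · · ♙
♙ ♙ ♙ ♙ ♙ ♙ ♙ ·
♖ ♘ ♗ ♕ ♔ ♗ · ♖


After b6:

♜ ♞ ♝ ♛ ♚ ♝ ♞ ♜
· · ♟ ♟ ♟ · ♟ ♟
· ♟ · · · · · ·
♟ · · · · ♟ · ·
· · · ♘ · · · ·
· · · · · · · ♙
♙ ♙ ♙ ♙ ♙ ♙ ♙ ·
♖ ♘ ♗ ♕ ♔ ♗ · ♖


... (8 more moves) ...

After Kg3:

♜ · · ♛ · ♝ · ♜
· ♝ ♟ ♟ ♟ ♚ ♘ ♟
· ♟ ♞ · · · · ♞
♟ · · · · ♟ · ·
· · · · · · · ·
· · · · · ♙ ♔ ♙
♙ ♙ ♙ ♙ ♙ · ♙ ·
♖ ♘ ♗ ♕ · ♗ · ♖


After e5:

♜ · · ♛ · ♝ · ♜
· ♝ ♟ ♟ · ♚ ♘ ♟
· ♟ ♞ · · · · ♞
♟ · · · ♟ ♟ · ·
· · · · · · · ·
· · · · · ♙ ♔ ♙
♙ ♙ ♙ ♙ ♙ · ♙ ·
♖ ♘ ♗ ♕ · ♗ · ♖



  a b c d e f g h
  ─────────────────
8│♜ · · ♛ · ♝ · ♜│8
7│· ♝ ♟ ♟ · ♚ ♘ ♟│7
6│· ♟ ♞ · · · · ♞│6
5│♟ · · · ♟ ♟ · ·│5
4│· · · · · · · ·│4
3│· · · · · ♙ ♔ ♙│3
2│♙ ♙ ♙ ♙ ♙ · ♙ ·│2
1│♖ ♘ ♗ ♕ · ♗ · ♖│1
  ─────────────────
  a b c d e f g h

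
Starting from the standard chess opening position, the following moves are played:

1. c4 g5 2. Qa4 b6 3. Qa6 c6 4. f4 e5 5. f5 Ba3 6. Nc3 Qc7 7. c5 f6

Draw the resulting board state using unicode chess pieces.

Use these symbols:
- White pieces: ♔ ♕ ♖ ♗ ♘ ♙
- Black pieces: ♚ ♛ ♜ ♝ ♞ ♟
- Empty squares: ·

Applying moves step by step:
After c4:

♜ ♞ ♝ ♛ ♚ ♝ ♞ ♜
♟ ♟ ♟ ♟ ♟ ♟ ♟ ♟
· · · · · · · ·
· · · · · · · ·
· · ♙ · · · · ·
· · · · · · · ·
♙ ♙ · ♙ ♙ ♙ ♙ ♙
♖ ♘ ♗ ♕ ♔ ♗ ♘ ♖


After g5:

♜ ♞ ♝ ♛ ♚ ♝ ♞ ♜
♟ ♟ ♟ ♟ ♟ ♟ · ♟
· · · · · · · ·
· · · · · · ♟ ·
· · ♙ · · · · ·
· · · · · · · ·
♙ ♙ · ♙ ♙ ♙ ♙ ♙
♖ ♘ ♗ ♕ ♔ ♗ ♘ ♖


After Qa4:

♜ ♞ ♝ ♛ ♚ ♝ ♞ ♜
♟ ♟ ♟ ♟ ♟ ♟ · ♟
· · · · · · · ·
· · · · · · ♟ ·
♕ · ♙ · · · · ·
· · · · · · · ·
♙ ♙ · ♙ ♙ ♙ ♙ ♙
♖ ♘ ♗ · ♔ ♗ ♘ ♖


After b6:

♜ ♞ ♝ ♛ ♚ ♝ ♞ ♜
♟ · ♟ ♟ ♟ ♟ · ♟
· ♟ · · · · · ·
· · · · · · ♟ ·
♕ · ♙ · · · · ·
· · · · · · · ·
♙ ♙ · ♙ ♙ ♙ ♙ ♙
♖ ♘ ♗ · ♔ ♗ ♘ ♖


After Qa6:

♜ ♞ ♝ ♛ ♚ ♝ ♞ ♜
♟ · ♟ ♟ ♟ ♟ · ♟
♕ ♟ · · · · · ·
· · · · · · ♟ ·
· · ♙ · · · · ·
· · · · · · · ·
♙ ♙ · ♙ ♙ ♙ ♙ ♙
♖ ♘ ♗ · ♔ ♗ ♘ ♖


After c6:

♜ ♞ ♝ ♛ ♚ ♝ ♞ ♜
♟ · · ♟ ♟ ♟ · ♟
♕ ♟ ♟ · · · · ·
· · · · · · ♟ ·
· · ♙ · · · · ·
· · · · · · · ·
♙ ♙ · ♙ ♙ ♙ ♙ ♙
♖ ♘ ♗ · ♔ ♗ ♘ ♖


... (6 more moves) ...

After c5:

♜ ♞ ♝ · ♚ · ♞ ♜
♟ · ♛ ♟ · ♟ · ♟
♕ ♟ ♟ · · · · ·
· · ♙ · ♟ ♙ ♟ ·
· · · · · · · ·
♝ · ♘ · · · · ·
♙ ♙ · ♙ ♙ · ♙ ♙
♖ · ♗ · ♔ ♗ ♘ ♖


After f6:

♜ ♞ ♝ · ♚ · ♞ ♜
♟ · ♛ ♟ · · · ♟
♕ ♟ ♟ · · ♟ · ·
· · ♙ · ♟ ♙ ♟ ·
· · · · · · · ·
♝ · ♘ · · · · ·
♙ ♙ · ♙ ♙ · ♙ ♙
♖ · ♗ · ♔ ♗ ♘ ♖



  a b c d e f g h
  ─────────────────
8│♜ ♞ ♝ · ♚ · ♞ ♜│8
7│♟ · ♛ ♟ · · · ♟│7
6│♕ ♟ ♟ · · ♟ · ·│6
5│· · ♙ · ♟ ♙ ♟ ·│5
4│· · · · · · · ·│4
3│♝ · ♘ · · · · ·│3
2│♙ ♙ · ♙ ♙ · ♙ ♙│2
1│♖ · ♗ · ♔ ♗ ♘ ♖│1
  ─────────────────
  a b c d e f g h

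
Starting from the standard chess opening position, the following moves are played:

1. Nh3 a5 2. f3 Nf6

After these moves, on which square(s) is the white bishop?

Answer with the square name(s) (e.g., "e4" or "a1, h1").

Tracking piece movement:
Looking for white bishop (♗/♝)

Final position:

  a b c d e f g h
  ─────────────────
8│♜ ♞ ♝ ♛ ♚ ♝ · ♜│8
7│· ♟ ♟ ♟ ♟ ♟ ♟ ♟│7
6│· · · · · ♞ · ·│6
5│♟ · · · · · · ·│5
4│· · · · · · · ·│4
3│· · · · · ♙ · ♘│3
2│♙ ♙ ♙ ♙ ♙ · ♙ ♙│2
1│♖ ♘ ♗ ♕ ♔ ♗ · ♖│1
  ─────────────────
  a b c d e f g h


c1, f1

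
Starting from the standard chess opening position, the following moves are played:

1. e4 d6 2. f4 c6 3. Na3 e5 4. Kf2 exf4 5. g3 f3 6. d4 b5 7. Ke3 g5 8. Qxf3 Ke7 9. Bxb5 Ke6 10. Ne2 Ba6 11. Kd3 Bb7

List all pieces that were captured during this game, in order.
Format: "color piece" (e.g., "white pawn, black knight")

Tracking captures:
  exf4: captured white pawn
  Qxf3: captured black pawn
  Bxb5: captured black pawn

white pawn, black pawn, black pawn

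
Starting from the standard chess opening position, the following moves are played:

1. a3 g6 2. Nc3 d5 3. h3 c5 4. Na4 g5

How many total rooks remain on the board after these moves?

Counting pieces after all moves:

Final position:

  a b c d e f g h
  ─────────────────
8│♜ ♞ ♝ ♛ ♚ ♝ ♞ ♜│8
7│♟ ♟ · · ♟ ♟ · ♟│7
6│· · · · · · · ·│6
5│· · ♟ ♟ · · ♟ ·│5
4│♘ · · · · · · ·│4
3│♙ · · · · · · ♙│3
2│· ♙ ♙ ♙ ♙ ♙ ♙ ·│2
1│♖ · ♗ ♕ ♔ ♗ ♘ ♖│1
  ─────────────────
  a b c d e f g h


4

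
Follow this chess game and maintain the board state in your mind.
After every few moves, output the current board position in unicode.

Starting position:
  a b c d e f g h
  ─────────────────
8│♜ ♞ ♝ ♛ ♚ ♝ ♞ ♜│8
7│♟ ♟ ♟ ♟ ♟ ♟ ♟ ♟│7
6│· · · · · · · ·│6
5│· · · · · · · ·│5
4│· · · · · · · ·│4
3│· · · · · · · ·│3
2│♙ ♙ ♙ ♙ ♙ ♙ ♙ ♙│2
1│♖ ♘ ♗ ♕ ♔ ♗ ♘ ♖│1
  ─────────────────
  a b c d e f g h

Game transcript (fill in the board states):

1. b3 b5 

  a b c d e f g h
  ─────────────────
8│♜ ♞ ♝ ♛ ♚ ♝ ♞ ♜│8
7│♟ · ♟ ♟ ♟ ♟ ♟ ♟│7
6│· · · · · · · ·│6
5│· ♟ · · · · · ·│5
4│· · · · · · · ·│4
3│· ♙ · · · · · ·│3
2│♙ · ♙ ♙ ♙ ♙ ♙ ♙│2
1│♖ ♘ ♗ ♕ ♔ ♗ ♘ ♖│1
  ─────────────────
  a b c d e f g h

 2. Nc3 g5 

  a b c d e f g h
  ─────────────────
8│♜ ♞ ♝ ♛ ♚ ♝ ♞ ♜│8
7│♟ · ♟ ♟ ♟ ♟ · ♟│7
6│· · · · · · · ·│6
5│· ♟ · · · · ♟ ·│5
4│· · · · · · · ·│4
3│· ♙ ♘ · · · · ·│3
2│♙ · ♙ ♙ ♙ ♙ ♙ ♙│2
1│♖ · ♗ ♕ ♔ ♗ ♘ ♖│1
  ─────────────────
  a b c d e f g h

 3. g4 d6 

  a b c d e f g h
  ─────────────────
8│♜ ♞ ♝ ♛ ♚ ♝ ♞ ♜│8
7│♟ · ♟ · ♟ ♟ · ♟│7
6│· · · ♟ · · · ·│6
5│· ♟ · · · · ♟ ·│5
4│· · · · · · ♙ ·│4
3│· ♙ ♘ · · · · ·│3
2│♙ · ♙ ♙ ♙ ♙ · ♙│2
1│♖ · ♗ ♕ ♔ ♗ ♘ ♖│1
  ─────────────────
  a b c d e f g h

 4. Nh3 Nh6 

  a b c d e f g h
  ─────────────────
8│♜ ♞ ♝ ♛ ♚ ♝ · ♜│8
7│♟ · ♟ · ♟ ♟ · ♟│7
6│· · · ♟ · · · ♞│6
5│· ♟ · · · · ♟ ·│5
4│· · · · · · ♙ ·│4
3│· ♙ ♘ · · · · ♘│3
2│♙ · ♙ ♙ ♙ ♙ · ♙│2
1│♖ · ♗ ♕ ♔ ♗ · ♖│1
  ─────────────────
  a b c d e f g h

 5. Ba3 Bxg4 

  a b c d e f g h
  ─────────────────
8│♜ ♞ · ♛ ♚ ♝ · ♜│8
7│♟ · ♟ · ♟ ♟ · ♟│7
6│· · · ♟ · · · ♞│6
5│· ♟ · · · · ♟ ·│5
4│· · · · · · ♝ ·│4
3│♗ ♙ ♘ · · · · ♘│3
2│♙ · ♙ ♙ ♙ ♙ · ♙│2
1│♖ · · ♕ ♔ ♗ · ♖│1
  ─────────────────
  a b c d e f g h



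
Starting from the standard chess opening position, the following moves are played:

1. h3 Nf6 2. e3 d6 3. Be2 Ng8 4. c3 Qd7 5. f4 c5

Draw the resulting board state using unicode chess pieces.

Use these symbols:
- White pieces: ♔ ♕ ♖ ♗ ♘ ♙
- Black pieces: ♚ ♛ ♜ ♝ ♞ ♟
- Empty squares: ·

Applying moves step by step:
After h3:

♜ ♞ ♝ ♛ ♚ ♝ ♞ ♜
♟ ♟ ♟ ♟ ♟ ♟ ♟ ♟
· · · · · · · ·
· · · · · · · ·
· · · · · · · ·
· · · · · · · ♙
♙ ♙ ♙ ♙ ♙ ♙ ♙ ·
♖ ♘ ♗ ♕ ♔ ♗ ♘ ♖


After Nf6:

♜ ♞ ♝ ♛ ♚ ♝ · ♜
♟ ♟ ♟ ♟ ♟ ♟ ♟ ♟
· · · · · ♞ · ·
· · · · · · · ·
· · · · · · · ·
· · · · · · · ♙
♙ ♙ ♙ ♙ ♙ ♙ ♙ ·
♖ ♘ ♗ ♕ ♔ ♗ ♘ ♖


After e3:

♜ ♞ ♝ ♛ ♚ ♝ · ♜
♟ ♟ ♟ ♟ ♟ ♟ ♟ ♟
· · · · · ♞ · ·
· · · · · · · ·
· · · · · · · ·
· · · · ♙ · · ♙
♙ ♙ ♙ ♙ · ♙ ♙ ·
♖ ♘ ♗ ♕ ♔ ♗ ♘ ♖


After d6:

♜ ♞ ♝ ♛ ♚ ♝ · ♜
♟ ♟ ♟ · ♟ ♟ ♟ ♟
· · · ♟ · ♞ · ·
· · · · · · · ·
· · · · · · · ·
· · · · ♙ · · ♙
♙ ♙ ♙ ♙ · ♙ ♙ ·
♖ ♘ ♗ ♕ ♔ ♗ ♘ ♖


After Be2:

♜ ♞ ♝ ♛ ♚ ♝ · ♜
♟ ♟ ♟ · ♟ ♟ ♟ ♟
· · · ♟ · ♞ · ·
· · · · · · · ·
· · · · · · · ·
· · · · ♙ · · ♙
♙ ♙ ♙ ♙ ♗ ♙ ♙ ·
♖ ♘ ♗ ♕ ♔ · ♘ ♖


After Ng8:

♜ ♞ ♝ ♛ ♚ ♝ ♞ ♜
♟ ♟ ♟ · ♟ ♟ ♟ ♟
· · · ♟ · · · ·
· · · · · · · ·
· · · · · · · ·
· · · · ♙ · · ♙
♙ ♙ ♙ ♙ ♗ ♙ ♙ ·
♖ ♘ ♗ ♕ ♔ · ♘ ♖


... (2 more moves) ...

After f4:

♜ ♞ ♝ · ♚ ♝ ♞ ♜
♟ ♟ ♟ ♛ ♟ ♟ ♟ ♟
· · · ♟ · · · ·
· · · · · · · ·
· · · · · ♙ · ·
· · ♙ · ♙ · · ♙
♙ ♙ · ♙ ♗ · ♙ ·
♖ ♘ ♗ ♕ ♔ · ♘ ♖


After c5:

♜ ♞ ♝ · ♚ ♝ ♞ ♜
♟ ♟ · ♛ ♟ ♟ ♟ ♟
· · · ♟ · · · ·
· · ♟ · · · · ·
· · · · · ♙ · ·
· · ♙ · ♙ · · ♙
♙ ♙ · ♙ ♗ · ♙ ·
♖ ♘ ♗ ♕ ♔ · ♘ ♖



  a b c d e f g h
  ─────────────────
8│♜ ♞ ♝ · ♚ ♝ ♞ ♜│8
7│♟ ♟ · ♛ ♟ ♟ ♟ ♟│7
6│· · · ♟ · · · ·│6
5│· · ♟ · · · · ·│5
4│· · · · · ♙ · ·│4
3│· · ♙ · ♙ · · ♙│3
2│♙ ♙ · ♙ ♗ · ♙ ·│2
1│♖ ♘ ♗ ♕ ♔ · ♘ ♖│1
  ─────────────────
  a b c d e f g h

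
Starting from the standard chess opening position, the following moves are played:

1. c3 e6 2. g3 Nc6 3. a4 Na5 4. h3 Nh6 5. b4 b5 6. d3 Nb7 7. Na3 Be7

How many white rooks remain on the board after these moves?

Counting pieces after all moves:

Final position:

  a b c d e f g h
  ─────────────────
8│♜ · ♝ ♛ ♚ · · ♜│8
7│♟ ♞ ♟ ♟ ♝ ♟ ♟ ♟│7
6│· · · · ♟ · · ♞│6
5│· ♟ · · · · · ·│5
4│♙ ♙ · · · · · ·│4
3│♘ · ♙ ♙ · · ♙ ♙│3
2│· · · · ♙ ♙ · ·│2
1│♖ · ♗ ♕ ♔ ♗ ♘ ♖│1
  ─────────────────
  a b c d e f g h


2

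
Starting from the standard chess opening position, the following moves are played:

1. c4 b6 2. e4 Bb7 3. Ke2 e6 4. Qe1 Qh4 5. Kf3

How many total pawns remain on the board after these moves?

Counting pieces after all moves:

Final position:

  a b c d e f g h
  ─────────────────
8│♜ ♞ · · ♚ ♝ ♞ ♜│8
7│♟ ♝ ♟ ♟ · ♟ ♟ ♟│7
6│· ♟ · · ♟ · · ·│6
5│· · · · · · · ·│5
4│· · ♙ · ♙ · · ♛│4
3│· · · · · ♔ · ·│3
2│♙ ♙ · ♙ · ♙ ♙ ♙│2
1│♖ ♘ ♗ · ♕ ♗ ♘ ♖│1
  ─────────────────
  a b c d e f g h


16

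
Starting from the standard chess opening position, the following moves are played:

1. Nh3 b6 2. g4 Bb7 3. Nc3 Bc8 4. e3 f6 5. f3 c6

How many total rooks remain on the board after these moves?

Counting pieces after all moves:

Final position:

  a b c d e f g h
  ─────────────────
8│♜ ♞ ♝ ♛ ♚ ♝ ♞ ♜│8
7│♟ · · ♟ ♟ · ♟ ♟│7
6│· ♟ ♟ · · ♟ · ·│6
5│· · · · · · · ·│5
4│· · · · · · ♙ ·│4
3│· · ♘ · ♙ ♙ · ♘│3
2│♙ ♙ ♙ ♙ · · · ♙│2
1│♖ · ♗ ♕ ♔ ♗ · ♖│1
  ─────────────────
  a b c d e f g h


4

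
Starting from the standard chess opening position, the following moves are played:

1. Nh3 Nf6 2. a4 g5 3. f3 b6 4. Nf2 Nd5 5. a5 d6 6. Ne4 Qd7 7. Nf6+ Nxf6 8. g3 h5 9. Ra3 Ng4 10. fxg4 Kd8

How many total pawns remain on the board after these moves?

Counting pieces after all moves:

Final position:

  a b c d e f g h
  ─────────────────
8│♜ ♞ ♝ ♚ · ♝ · ♜│8
7│♟ · ♟ ♛ ♟ ♟ · ·│7
6│· ♟ · ♟ · · · ·│6
5│♙ · · · · · ♟ ♟│5
4│· · · · · · ♙ ·│4
3│♖ · · · · · ♙ ·│3
2│· ♙ ♙ ♙ ♙ · · ♙│2
1│· ♘ ♗ ♕ ♔ ♗ · ♖│1
  ─────────────────
  a b c d e f g h


16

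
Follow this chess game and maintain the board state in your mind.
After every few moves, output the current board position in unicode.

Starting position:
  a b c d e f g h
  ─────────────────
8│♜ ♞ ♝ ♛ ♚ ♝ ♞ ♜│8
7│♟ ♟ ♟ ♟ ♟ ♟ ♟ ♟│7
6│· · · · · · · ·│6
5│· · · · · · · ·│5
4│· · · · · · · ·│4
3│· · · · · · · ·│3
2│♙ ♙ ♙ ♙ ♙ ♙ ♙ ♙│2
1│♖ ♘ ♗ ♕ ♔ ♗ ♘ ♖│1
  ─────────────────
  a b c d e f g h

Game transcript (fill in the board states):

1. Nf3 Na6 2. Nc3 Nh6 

  a b c d e f g h
  ─────────────────
8│♜ · ♝ ♛ ♚ ♝ · ♜│8
7│♟ ♟ ♟ ♟ ♟ ♟ ♟ ♟│7
6│♞ · · · · · · ♞│6
5│· · · · · · · ·│5
4│· · · · · · · ·│4
3│· · ♘ · · ♘ · ·│3
2│♙ ♙ ♙ ♙ ♙ ♙ ♙ ♙│2
1│♖ · ♗ ♕ ♔ ♗ · ♖│1
  ─────────────────
  a b c d e f g h

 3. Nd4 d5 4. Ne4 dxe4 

  a b c d e f g h
  ─────────────────
8│♜ · ♝ ♛ ♚ ♝ · ♜│8
7│♟ ♟ ♟ · ♟ ♟ ♟ ♟│7
6│♞ · · · · · · ♞│6
5│· · · · · · · ·│5
4│· · · ♘ ♟ · · ·│4
3│· · · · · · · ·│3
2│♙ ♙ ♙ ♙ ♙ ♙ ♙ ♙│2
1│♖ · ♗ ♕ ♔ ♗ · ♖│1
  ─────────────────
  a b c d e f g h

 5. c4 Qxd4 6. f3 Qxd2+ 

  a b c d e f g h
  ─────────────────
8│♜ · ♝ · ♚ ♝ · ♜│8
7│♟ ♟ ♟ · ♟ ♟ ♟ ♟│7
6│♞ · · · · · · ♞│6
5│· · · · · · · ·│5
4│· · ♙ · ♟ · · ·│4
3│· · · · · ♙ · ·│3
2│♙ ♙ · ♛ ♙ · ♙ ♙│2
1│♖ · ♗ ♕ ♔ ♗ · ♖│1
  ─────────────────
  a b c d e f g h

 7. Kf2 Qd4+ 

  a b c d e f g h
  ─────────────────
8│♜ · ♝ · ♚ ♝ · ♜│8
7│♟ ♟ ♟ · ♟ ♟ ♟ ♟│7
6│♞ · · · · · · ♞│6
5│· · · · · · · ·│5
4│· · ♙ ♛ ♟ · · ·│4
3│· · · · · ♙ · ·│3
2│♙ ♙ · · ♙ ♔ ♙ ♙│2
1│♖ · ♗ ♕ · ♗ · ♖│1
  ─────────────────
  a b c d e f g h


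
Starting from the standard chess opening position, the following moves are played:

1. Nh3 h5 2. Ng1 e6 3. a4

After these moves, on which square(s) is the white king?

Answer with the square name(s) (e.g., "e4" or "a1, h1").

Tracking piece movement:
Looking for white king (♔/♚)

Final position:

  a b c d e f g h
  ─────────────────
8│♜ ♞ ♝ ♛ ♚ ♝ ♞ ♜│8
7│♟ ♟ ♟ ♟ · ♟ ♟ ·│7
6│· · · · ♟ · · ·│6
5│· · · · · · · ♟│5
4│♙ · · · · · · ·│4
3│· · · · · · · ·│3
2│· ♙ ♙ ♙ ♙ ♙ ♙ ♙│2
1│♖ ♘ ♗ ♕ ♔ ♗ ♘ ♖│1
  ─────────────────
  a b c d e f g h


e1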